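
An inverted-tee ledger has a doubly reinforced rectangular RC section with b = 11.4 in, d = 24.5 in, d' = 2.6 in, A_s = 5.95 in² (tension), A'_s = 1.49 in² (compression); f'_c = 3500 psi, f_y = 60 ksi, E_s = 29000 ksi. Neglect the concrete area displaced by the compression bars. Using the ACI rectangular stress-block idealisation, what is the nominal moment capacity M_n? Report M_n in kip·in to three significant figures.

Assume both steels yield.
a = (A_s − A'_s) f_y/(0.85 f'_c b) = (5.95 − 1.49) × 60/(0.85 × 3.5 × 11.4) = 7.890 in.
c = a/β₁ = 7.890/0.85 = 9.282 in; ε'_s = 0.003(c − d')/c = 0.0022 ≥ ε_y = 0.0021, so the compression steel yields.
M_n = (A_s − A'_s) f_y (d − a/2) + A'_s f_y (d − d') = 267.6 × (24.5 − 3.945) + 89.4 × (24.5 − 2.6) = 5500.5 + 1957.9 = 7458.4 kip·in.

M_n ≈ 7460 kip·in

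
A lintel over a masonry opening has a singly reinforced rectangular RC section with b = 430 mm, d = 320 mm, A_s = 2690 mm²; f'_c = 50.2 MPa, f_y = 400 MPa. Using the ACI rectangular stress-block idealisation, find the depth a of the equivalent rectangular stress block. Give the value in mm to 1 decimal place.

a ≈ 58.6 mm

T = A_s f_y = 2690 × 400 = 1076000 N = 1076 kN.
Setting C = 0.85 f'_c a b equal to T: a = 1076000/(0.85 × 50.2 × 430) = 58.6 mm.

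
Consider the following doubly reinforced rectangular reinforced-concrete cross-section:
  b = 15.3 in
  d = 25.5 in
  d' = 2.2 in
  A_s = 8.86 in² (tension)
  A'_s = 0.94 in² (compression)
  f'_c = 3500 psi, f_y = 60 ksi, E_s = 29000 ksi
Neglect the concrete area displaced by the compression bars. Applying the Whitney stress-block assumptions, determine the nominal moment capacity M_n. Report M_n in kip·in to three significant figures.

Assume both steels yield.
a = (A_s − A'_s) f_y/(0.85 f'_c b) = (8.86 − 0.94) × 60/(0.85 × 3.5 × 15.3) = 10.440 in.
c = a/β₁ = 10.440/0.85 = 12.282 in; ε'_s = 0.003(c − d')/c = 0.0025 ≥ ε_y = 0.0021, so the compression steel yields.
M_n = (A_s − A'_s) f_y (d − a/2) + A'_s f_y (d − d') = 475.2 × (25.5 − 5.22) + 56.4 × (25.5 − 2.2) = 9637.1 + 1314.1 = 10951.2 kip·in.

M_n ≈ 11000 kip·in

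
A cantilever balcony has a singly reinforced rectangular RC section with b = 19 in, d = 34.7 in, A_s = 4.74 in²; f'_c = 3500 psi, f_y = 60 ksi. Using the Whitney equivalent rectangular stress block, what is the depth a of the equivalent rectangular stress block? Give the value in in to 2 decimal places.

T = A_s f_y = 4.74 × 60 = 284.4 kips.
a = T/(0.85 f'_c b) = 284.4/(0.85 × 3.5 × 19) = 5.03 in.

a ≈ 5.03 in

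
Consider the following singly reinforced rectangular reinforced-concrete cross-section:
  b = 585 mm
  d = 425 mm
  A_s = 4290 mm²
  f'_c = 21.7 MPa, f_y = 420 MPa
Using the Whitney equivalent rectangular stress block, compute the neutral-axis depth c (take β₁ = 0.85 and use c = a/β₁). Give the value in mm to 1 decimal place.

c ≈ 196.5 mm

T = A_s f_y = 4290 × 420 = 1801800 N = 1801.8 kN.
Setting C = 0.85 f'_c a b equal to T: a = 1801800/(0.85 × 21.7 × 585) = 166.983 mm.
With β₁ = 0.85, c = a/β₁ = 166.983/0.85 = 196.5 mm.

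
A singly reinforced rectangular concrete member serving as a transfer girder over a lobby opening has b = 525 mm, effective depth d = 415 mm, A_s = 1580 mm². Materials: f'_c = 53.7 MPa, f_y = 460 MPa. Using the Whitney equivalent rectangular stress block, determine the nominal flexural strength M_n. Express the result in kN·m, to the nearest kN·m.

T = A_s f_y = 1580 × 460 = 726800 N = 726.8 kN.
From C = T: a = T/(0.85 f'_c b) = 726800/(0.85 × 53.7 × 525) = 30.33 mm.
M_n = T(d − a/2) = 726.8 kN × (415 − 15.165) mm = 290.60 kN·m.

M_n ≈ 291 kN·m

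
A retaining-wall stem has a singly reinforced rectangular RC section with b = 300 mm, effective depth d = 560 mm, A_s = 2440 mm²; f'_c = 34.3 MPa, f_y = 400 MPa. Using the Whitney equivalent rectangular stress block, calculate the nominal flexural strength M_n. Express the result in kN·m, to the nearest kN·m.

T = A_s f_y = 2440 × 400 = 976000 N = 976 kN.
From C = T: a = T/(0.85 f'_c b) = 976000/(0.85 × 34.3 × 300) = 111.59 mm.
M_n = T(d − a/2) = 976 kN × (560 − 55.795) mm = 492.10 kN·m.

M_n ≈ 492 kN·m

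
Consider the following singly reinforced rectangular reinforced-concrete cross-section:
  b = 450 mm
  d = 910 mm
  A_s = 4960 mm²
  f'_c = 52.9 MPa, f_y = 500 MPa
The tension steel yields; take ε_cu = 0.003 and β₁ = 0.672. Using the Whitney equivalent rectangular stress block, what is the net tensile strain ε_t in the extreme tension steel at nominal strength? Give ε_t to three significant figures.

a = A_s f_y/(0.85 f'_c b) = 122.56 mm.
β₁ = 0.672, so c = a/β₁ = 122.56/0.672 = 182.38 mm.
From the linear strain diagram with ε_cu = 0.003: ε_t = 0.003 (d − c)/c = 0.003 × (910 − 182.38)/182.38 = 0.0120.
Since ε_t ≥ 0.005, the section is tension-controlled.

ε_t ≈ 0.0120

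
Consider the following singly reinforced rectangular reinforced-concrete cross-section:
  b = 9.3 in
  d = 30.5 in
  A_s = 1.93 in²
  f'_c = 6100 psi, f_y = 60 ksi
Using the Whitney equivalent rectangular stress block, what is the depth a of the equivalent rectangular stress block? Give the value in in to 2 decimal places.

T = A_s f_y = 1.93 × 60 = 115.8 kips.
a = T/(0.85 f'_c b) = 115.8/(0.85 × 6.1 × 9.3) = 2.40 in.

a ≈ 2.40 in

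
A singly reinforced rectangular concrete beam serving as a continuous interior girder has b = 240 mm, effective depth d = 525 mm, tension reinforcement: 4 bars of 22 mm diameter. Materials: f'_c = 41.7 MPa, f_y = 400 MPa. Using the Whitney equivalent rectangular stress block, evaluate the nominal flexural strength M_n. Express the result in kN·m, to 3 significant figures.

M_n ≈ 297 kN·m

A_s = 4 × 380 = 1520 mm².
T = A_s f_y = 1520 × 400 = 608000 N = 608 kN.
From C = T: a = T/(0.85 f'_c b) = 608000/(0.85 × 41.7 × 240) = 71.47 mm.
M_n = T(d − a/2) = 608 kN × (525 − 35.735) mm = 297.47 kN·m.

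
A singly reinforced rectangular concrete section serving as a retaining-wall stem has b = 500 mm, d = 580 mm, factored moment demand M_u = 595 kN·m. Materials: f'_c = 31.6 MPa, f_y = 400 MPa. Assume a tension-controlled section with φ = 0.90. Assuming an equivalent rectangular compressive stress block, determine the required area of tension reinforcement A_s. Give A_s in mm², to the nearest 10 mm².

A_s ≈ 3100 mm²

M_n = M_u/φ = 595/0.90 = 661.111 kN·m.
With M_n = 0.85 f'_c a b (d − a/2), solve the quadratic for a:
a = d − √(d² − 2M_n/(0.85 f'_c b)) = 580 − √(580² − 2 × 661.111×10⁶/(0.85 × 31.6 × 500)) = 92.20 mm.
A_s = 0.85 f'_c a b / f_y = 0.85 × 31.6 × 92.20 × 500 / 400 = 3095.6 mm².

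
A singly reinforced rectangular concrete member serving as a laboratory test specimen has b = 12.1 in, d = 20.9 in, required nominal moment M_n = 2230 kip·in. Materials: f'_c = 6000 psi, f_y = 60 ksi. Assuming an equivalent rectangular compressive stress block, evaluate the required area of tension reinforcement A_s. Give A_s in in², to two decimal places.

A_s ≈ 1.86 in²

From M_n = 0.85 f'_c a b (d − a/2):
a = d − √(d² − 2M_n/(0.85 f'_c b)) = 20.9 − √(20.9² − 2 × 2230/(0.85 × 6 × 12.1)) = 1.807 in.
A_s = 0.85 f'_c a b / f_y = 0.85 × 6 × 1.807 × 12.1 / 60 = 1.858 in².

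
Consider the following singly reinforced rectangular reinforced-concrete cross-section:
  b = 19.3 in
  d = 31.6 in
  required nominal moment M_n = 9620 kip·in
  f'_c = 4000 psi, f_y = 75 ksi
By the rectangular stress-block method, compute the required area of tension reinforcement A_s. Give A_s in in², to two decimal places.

From M_n = 0.85 f'_c a b (d − a/2):
a = d − √(d² − 2M_n/(0.85 f'_c b)) = 31.6 − √(31.6² − 2 × 9620/(0.85 × 4 × 19.3)) = 5.041 in.
A_s = 0.85 f'_c a b / f_y = 0.85 × 4 × 5.041 × 19.3 / 75 = 4.411 in².

A_s ≈ 4.41 in²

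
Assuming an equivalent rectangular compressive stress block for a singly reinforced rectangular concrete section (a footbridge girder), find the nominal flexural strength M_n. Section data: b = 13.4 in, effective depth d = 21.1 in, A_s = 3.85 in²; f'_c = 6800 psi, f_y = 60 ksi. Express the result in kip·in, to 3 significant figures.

T = A_s f_y = 3.85 × 60 = 231 kips.
a = T/(0.85 f'_c b) = 231/(0.85 × 6.8 × 13.4) = 2.982 in.
M_n = T(d − a/2) = 231 × (21.1 − 1.491) = 4529.7 kip·in.

M_n ≈ 4530 kip·in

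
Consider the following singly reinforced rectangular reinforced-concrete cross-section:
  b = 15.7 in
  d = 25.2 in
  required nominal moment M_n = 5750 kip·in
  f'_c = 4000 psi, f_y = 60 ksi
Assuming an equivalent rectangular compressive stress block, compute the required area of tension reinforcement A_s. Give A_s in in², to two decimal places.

A_s ≈ 4.20 in²

From M_n = 0.85 f'_c a b (d − a/2):
a = d − √(d² − 2M_n/(0.85 f'_c b)) = 25.2 − √(25.2² − 2 × 5750/(0.85 × 4 × 15.7)) = 4.716 in.
A_s = 0.85 f'_c a b / f_y = 0.85 × 4 × 4.716 × 15.7 / 60 = 4.196 in².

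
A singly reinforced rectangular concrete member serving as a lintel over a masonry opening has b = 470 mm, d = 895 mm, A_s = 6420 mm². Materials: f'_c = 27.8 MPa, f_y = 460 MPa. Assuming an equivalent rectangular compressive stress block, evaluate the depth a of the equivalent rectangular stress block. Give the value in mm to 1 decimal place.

a ≈ 265.9 mm

T = A_s f_y = 6420 × 460 = 2953200 N = 2953.2 kN.
Setting C = 0.85 f'_c a b equal to T: a = 2953200/(0.85 × 27.8 × 470) = 265.9 mm.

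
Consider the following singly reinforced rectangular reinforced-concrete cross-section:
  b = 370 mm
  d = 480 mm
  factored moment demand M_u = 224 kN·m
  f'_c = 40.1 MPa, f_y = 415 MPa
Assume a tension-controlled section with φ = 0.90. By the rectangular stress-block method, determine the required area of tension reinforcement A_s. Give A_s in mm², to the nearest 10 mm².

M_n = M_u/φ = 224/0.90 = 248.889 kN·m.
With M_n = 0.85 f'_c a b (d − a/2), solve the quadratic for a:
a = d − √(d² − 2M_n/(0.85 f'_c b)) = 480 − √(480² − 2 × 248.889×10⁶/(0.85 × 40.1 × 370)) = 43.04 mm.
A_s = 0.85 f'_c a b / f_y = 0.85 × 40.1 × 43.04 × 370 / 415 = 1307.9 mm².

A_s ≈ 1310 mm²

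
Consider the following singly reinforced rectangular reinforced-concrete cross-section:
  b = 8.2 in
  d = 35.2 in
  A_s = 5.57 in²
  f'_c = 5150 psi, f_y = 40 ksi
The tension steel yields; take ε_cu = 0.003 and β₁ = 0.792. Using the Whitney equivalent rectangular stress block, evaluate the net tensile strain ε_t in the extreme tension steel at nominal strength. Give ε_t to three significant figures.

a = A_s f_y/(0.85 f'_c b) = 6.207 in.
β₁ = 0.792, so c = a/β₁ = 6.207/0.792 = 7.837 in.
From the linear strain diagram with ε_cu = 0.003: ε_t = 0.003 (d − c)/c = 0.003 × (35.2 − 7.837)/7.837 = 0.0105.
Since ε_t ≥ 0.005, the section is tension-controlled.

ε_t ≈ 0.0105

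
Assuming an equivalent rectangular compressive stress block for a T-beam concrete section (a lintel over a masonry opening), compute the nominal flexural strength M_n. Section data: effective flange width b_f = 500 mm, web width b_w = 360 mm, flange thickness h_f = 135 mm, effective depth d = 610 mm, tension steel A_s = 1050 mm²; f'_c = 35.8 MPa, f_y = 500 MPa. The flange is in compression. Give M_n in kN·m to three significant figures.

M_n ≈ 311 kN·m

Tension: T = A_s f_y = 1050 × 500 = 525000 N.
Try a within the flange: a = T/(0.85 f'_c b_f) = 525000/(0.85 × 35.8 × 500) = 34.51 mm.
Since a = 34.51 ≤ h_f = 135 mm, the stress block lies entirely in the flange; analyse as a rectangular beam of width b_f.
M_n = T(d − a/2) = 525000 × (610 − 17.255) = 311.19 × 10⁶ N·mm.
M_n = 311.19 kN·m.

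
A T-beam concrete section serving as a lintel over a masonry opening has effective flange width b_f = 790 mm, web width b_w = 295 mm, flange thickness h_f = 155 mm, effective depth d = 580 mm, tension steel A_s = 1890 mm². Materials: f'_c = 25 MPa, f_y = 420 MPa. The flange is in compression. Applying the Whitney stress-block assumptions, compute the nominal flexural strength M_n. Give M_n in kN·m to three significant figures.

Tension: T = A_s f_y = 1890 × 420 = 793800 N.
Try a within the flange: a = T/(0.85 f'_c b_f) = 793800/(0.85 × 25 × 790) = 47.29 mm.
Since a = 47.29 ≤ h_f = 155 mm, the stress block lies entirely in the flange; analyse as a rectangular beam of width b_f.
M_n = T(d − a/2) = 793800 × (580 − 23.645) = 441.63 × 10⁶ N·mm.
M_n = 441.63 kN·m.

M_n ≈ 442 kN·m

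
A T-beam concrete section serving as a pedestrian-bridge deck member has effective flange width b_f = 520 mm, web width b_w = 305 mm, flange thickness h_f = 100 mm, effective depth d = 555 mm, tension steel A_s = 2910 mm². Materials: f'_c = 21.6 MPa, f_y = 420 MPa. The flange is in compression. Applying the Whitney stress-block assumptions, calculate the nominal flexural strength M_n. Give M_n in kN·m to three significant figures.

Tension: T = A_s f_y = 2910 × 420 = 1222200 N.
Try a within the flange: a = T/(0.85 f'_c b_f) = 1222200/(0.85 × 21.6 × 520) = 128.02 mm.
a = 128.02 > h_f = 100 mm: the block extends into the web. Split into flange-overhang and web parts.
C_f = 0.85 f'_c (b_f − b_w) h_f = 0.85 × 21.6 × (520 − 305) × 100 = 394740 N.
Remaining web compression depth: a_w = (T − C_f)/(0.85 f'_c b_w) = (1222200 − 394740)/(0.85 × 21.6 × 305) = 147.77 mm.
M_n = C_f(d − h_f/2) + (T − C_f)(d − a_w/2) = 394740 × (555 − 50) + 827460 × (555 − 73.885) = 199.34 + 398.10 = 597.44 × 10⁶ N·mm.
M_n = 597.44 kN·m.

M_n ≈ 597 kN·m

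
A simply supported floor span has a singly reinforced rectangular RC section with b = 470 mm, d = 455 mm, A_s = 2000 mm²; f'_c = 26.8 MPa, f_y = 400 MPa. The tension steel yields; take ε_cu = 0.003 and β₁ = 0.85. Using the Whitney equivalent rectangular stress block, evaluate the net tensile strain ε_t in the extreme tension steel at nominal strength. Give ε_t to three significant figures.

a = A_s f_y/(0.85 f'_c b) = 74.72 mm.
β₁ = 0.85, so c = a/β₁ = 74.72/0.85 = 87.91 mm.
From the linear strain diagram with ε_cu = 0.003: ε_t = 0.003 (d − c)/c = 0.003 × (455 − 87.91)/87.91 = 0.0125.
Since ε_t ≥ 0.005, the section is tension-controlled.

ε_t ≈ 0.0125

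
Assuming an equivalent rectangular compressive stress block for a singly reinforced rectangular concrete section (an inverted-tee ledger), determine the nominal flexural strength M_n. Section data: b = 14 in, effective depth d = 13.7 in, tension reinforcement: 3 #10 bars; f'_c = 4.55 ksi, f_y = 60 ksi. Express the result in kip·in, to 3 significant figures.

A_s = 3 × 1.27 = 3.81 in².
T = A_s f_y = 3.81 × 60 = 228.6 kips.
a = T/(0.85 f'_c b) = 228.6/(0.85 × 4.55 × 14) = 4.222 in.
M_n = T(d − a/2) = 228.6 × (13.7 − 2.111) = 2649.2 kip·in.

M_n ≈ 2650 kip·in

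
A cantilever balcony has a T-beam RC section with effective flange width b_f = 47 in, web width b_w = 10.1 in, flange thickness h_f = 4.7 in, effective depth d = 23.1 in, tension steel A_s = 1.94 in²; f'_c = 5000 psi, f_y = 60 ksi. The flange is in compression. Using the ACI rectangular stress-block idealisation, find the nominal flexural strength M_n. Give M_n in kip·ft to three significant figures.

M_n ≈ 221 kip·ft

Tension: T = A_s f_y = 1.94 × 60 = 116.4 kips.
Try a within the flange: a = T/(0.85 f'_c b_f) = 116.4/(0.85 × 5 × 47) = 0.583 in.
Since a = 0.583 ≤ h_f = 4.7 in, the stress block lies entirely in the flange; analyse as a rectangular beam of width b_f.
M_n = T(d − a/2) = 116.4 × (23.1 − 0.2915) = 2654.9 kip·in.
M_n = 2654.9/12 = 221.24 kip·ft.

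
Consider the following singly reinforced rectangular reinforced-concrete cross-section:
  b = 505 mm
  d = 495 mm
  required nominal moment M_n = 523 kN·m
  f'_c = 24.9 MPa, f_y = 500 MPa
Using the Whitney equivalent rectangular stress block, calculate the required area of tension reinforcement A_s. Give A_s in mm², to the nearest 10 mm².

A_s ≈ 2380 mm²

With M_n = 0.85 f'_c a b (d − a/2), solve the quadratic for a:
a = d − √(d² − 2M_n/(0.85 f'_c b)) = 495 − √(495² − 2 × 523×10⁶/(0.85 × 24.9 × 505)) = 111.38 mm.
A_s = 0.85 f'_c a b / f_y = 0.85 × 24.9 × 111.38 × 505 / 500 = 2380.9 mm².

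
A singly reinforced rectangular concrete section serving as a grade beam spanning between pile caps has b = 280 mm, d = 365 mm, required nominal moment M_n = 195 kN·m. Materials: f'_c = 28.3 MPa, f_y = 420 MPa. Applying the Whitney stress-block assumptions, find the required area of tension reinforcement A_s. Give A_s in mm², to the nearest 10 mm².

A_s ≈ 1450 mm²

With M_n = 0.85 f'_c a b (d − a/2), solve the quadratic for a:
a = d − √(d² − 2M_n/(0.85 f'_c b)) = 365 − √(365² − 2 × 195×10⁶/(0.85 × 28.3 × 280)) = 90.55 mm.
A_s = 0.85 f'_c a b / f_y = 0.85 × 28.3 × 90.55 × 280 / 420 = 1452.1 mm².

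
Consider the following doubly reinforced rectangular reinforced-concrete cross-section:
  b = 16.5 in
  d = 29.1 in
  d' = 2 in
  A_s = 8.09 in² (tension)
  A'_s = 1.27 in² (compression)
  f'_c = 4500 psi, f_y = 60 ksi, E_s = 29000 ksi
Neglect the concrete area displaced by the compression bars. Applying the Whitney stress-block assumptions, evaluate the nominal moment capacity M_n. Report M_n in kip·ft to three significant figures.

M_n ≈ 1050 kip·ft

Assume both steels yield.
a = (A_s − A'_s) f_y/(0.85 f'_c b) = (8.09 − 1.27) × 60/(0.85 × 4.5 × 16.5) = 6.484 in.
c = a/β₁ = 6.484/0.825 = 7.859 in; ε'_s = 0.003(c − d')/c = 0.0022 ≥ ε_y = 0.0021, so the compression steel yields.
M_n = (A_s − A'_s) f_y (d − a/2) + A'_s f_y (d − d') = 409.2 × (29.1 − 3.242) + 76.2 × (29.1 − 2) = 10581.1 + 2065.0 = 12646.1 kip·in = 12646.1/12 = 1053.84 kip·ft.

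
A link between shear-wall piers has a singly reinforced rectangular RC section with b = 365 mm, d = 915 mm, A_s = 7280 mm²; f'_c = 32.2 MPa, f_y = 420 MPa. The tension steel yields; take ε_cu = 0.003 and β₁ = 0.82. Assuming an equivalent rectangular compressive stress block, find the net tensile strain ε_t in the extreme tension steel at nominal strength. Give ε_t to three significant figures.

ε_t ≈ 0.00435

a = A_s f_y/(0.85 f'_c b) = 306.06 mm.
β₁ = 0.82, so c = a/β₁ = 306.06/0.82 = 373.24 mm.
From the linear strain diagram with ε_cu = 0.003: ε_t = 0.003 (d − c)/c = 0.003 × (915 − 373.24)/373.24 = 0.00435.
ε_t is between 0.004 and 0.005 — transition zone.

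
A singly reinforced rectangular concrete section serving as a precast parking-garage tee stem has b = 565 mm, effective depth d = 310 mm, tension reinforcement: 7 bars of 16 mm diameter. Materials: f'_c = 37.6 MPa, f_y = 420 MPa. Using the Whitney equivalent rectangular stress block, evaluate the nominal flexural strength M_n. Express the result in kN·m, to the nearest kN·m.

M_n ≈ 174 kN·m

A_s = 7 × 201 = 1407 mm².
T = A_s f_y = 1407 × 420 = 590940 N = 590.94 kN.
From C = T: a = T/(0.85 f'_c b) = 590940/(0.85 × 37.6 × 565) = 32.73 mm.
M_n = T(d − a/2) = 590.94 kN × (310 − 16.365) mm = 173.52 kN·m.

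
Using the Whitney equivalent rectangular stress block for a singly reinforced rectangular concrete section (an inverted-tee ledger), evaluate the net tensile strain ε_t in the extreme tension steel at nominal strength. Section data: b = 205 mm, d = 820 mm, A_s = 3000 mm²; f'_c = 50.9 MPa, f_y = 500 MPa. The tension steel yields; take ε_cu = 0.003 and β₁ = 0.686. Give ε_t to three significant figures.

ε_t ≈ 0.00698

a = A_s f_y/(0.85 f'_c b) = 169.12 mm.
β₁ = 0.686, so c = a/β₁ = 169.12/0.686 = 246.53 mm.
From the linear strain diagram with ε_cu = 0.003: ε_t = 0.003 (d − c)/c = 0.003 × (820 − 246.53)/246.53 = 0.00698.
Since ε_t ≥ 0.005, the section is tension-controlled.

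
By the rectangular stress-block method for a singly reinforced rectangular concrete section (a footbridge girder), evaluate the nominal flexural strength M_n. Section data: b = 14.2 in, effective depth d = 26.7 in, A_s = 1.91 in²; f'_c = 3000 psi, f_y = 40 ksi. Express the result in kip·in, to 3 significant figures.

T = A_s f_y = 1.91 × 40 = 76.4 kips.
a = T/(0.85 f'_c b) = 76.4/(0.85 × 3 × 14.2) = 2.110 in.
M_n = T(d − a/2) = 76.4 × (26.7 − 1.055) = 1959.3 kip·in.

M_n ≈ 1960 kip·in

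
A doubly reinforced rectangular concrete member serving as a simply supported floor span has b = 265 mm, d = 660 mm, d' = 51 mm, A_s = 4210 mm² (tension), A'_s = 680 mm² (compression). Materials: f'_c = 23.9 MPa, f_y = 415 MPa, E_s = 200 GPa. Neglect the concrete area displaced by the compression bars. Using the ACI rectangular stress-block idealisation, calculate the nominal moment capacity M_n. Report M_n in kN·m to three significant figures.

Assume both tension and compression steel yield.
Net tension couple steel: A_s − A'_s = 3530 mm².
a = (A_s − A'_s) f_y / (0.85 f'_c b) = 1464950/(0.85 × 23.9 × 265) = 272.12 mm.
c = a/β₁ = 272.12/0.85 = 320.14 mm; ε'_s = 0.003(c − d')/c = 0.0025 ≥ f_y/E_s = 0.0021, so compression steel does yield.
M_n = (A_s − A'_s) f_y (d − a/2) + A'_s f_y (d − d') = [1464950 × (660 − 136.06) + 282200 × (660 − 51)] × 10⁻⁶ = 767.55 + 171.86 = 939.41 kN·m.

M_n ≈ 939 kN·m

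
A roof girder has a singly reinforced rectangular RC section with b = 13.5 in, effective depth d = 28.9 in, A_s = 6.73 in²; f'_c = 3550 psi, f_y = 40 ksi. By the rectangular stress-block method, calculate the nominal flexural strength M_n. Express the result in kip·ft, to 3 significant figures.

M_n ≈ 574 kip·ft

T = A_s f_y = 6.73 × 40 = 269.2 kips.
a = T/(0.85 f'_c b) = 269.2/(0.85 × 3.55 × 13.5) = 6.608 in.
M_n = T(d − a/2) = 269.2 × (28.9 − 3.304) = 6890.4 kip·in = 6890.4/12 = 574.20 kip·ft.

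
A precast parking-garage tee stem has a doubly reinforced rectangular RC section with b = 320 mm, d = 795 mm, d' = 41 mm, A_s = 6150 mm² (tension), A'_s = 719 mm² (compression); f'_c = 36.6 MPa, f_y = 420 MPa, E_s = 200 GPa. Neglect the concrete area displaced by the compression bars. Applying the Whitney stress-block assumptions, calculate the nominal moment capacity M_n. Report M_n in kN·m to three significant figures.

M_n ≈ 1780 kN·m

Assume both tension and compression steel yield.
Net tension couple steel: A_s − A'_s = 5431 mm².
a = (A_s − A'_s) f_y / (0.85 f'_c b) = 2281020/(0.85 × 36.6 × 320) = 229.13 mm.
c = a/β₁ = 229.13/0.789 = 290.41 mm; ε'_s = 0.003(c − d')/c = 0.0026 ≥ f_y/E_s = 0.0021, so compression steel does yield.
M_n = (A_s − A'_s) f_y (d − a/2) + A'_s f_y (d − d') = [2281020 × (795 − 114.565) + 301980 × (795 − 41)] × 10⁻⁶ = 1552.09 + 227.69 = 1779.78 kN·m.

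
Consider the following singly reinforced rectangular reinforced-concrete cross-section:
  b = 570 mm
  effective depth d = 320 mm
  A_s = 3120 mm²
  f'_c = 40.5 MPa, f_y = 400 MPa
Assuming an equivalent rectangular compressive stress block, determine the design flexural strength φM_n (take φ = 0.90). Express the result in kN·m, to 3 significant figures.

T = A_s f_y = 3120 × 400 = 1248000 N = 1248 kN.
From C = T: a = T/(0.85 f'_c b) = 1248000/(0.85 × 40.5 × 570) = 63.60 mm.
M_n = T(d − a/2) = 1248 kN × (320 − 31.8) mm = 359.67 kN·m.
φM_n = 0.90 × 359.67 = 323.70 kN·m.

φM_n ≈ 324 kN·m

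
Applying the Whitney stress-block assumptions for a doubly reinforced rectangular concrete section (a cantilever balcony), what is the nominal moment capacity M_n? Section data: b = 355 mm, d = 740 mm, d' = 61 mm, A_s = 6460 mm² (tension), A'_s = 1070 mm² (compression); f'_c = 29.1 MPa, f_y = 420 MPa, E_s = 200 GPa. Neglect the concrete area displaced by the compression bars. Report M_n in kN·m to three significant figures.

Assume both tension and compression steel yield.
Net tension couple steel: A_s − A'_s = 5390 mm².
a = (A_s − A'_s) f_y / (0.85 f'_c b) = 2263800/(0.85 × 29.1 × 355) = 257.81 mm.
c = a/β₁ = 257.81/0.842 = 306.19 mm; ε'_s = 0.003(c − d')/c = 0.0024 ≥ f_y/E_s = 0.0021, so compression steel does yield.
M_n = (A_s − A'_s) f_y (d − a/2) + A'_s f_y (d − d') = [2263800 × (740 − 128.905) + 449400 × (740 − 61)] × 10⁻⁶ = 1383.40 + 305.14 = 1688.54 kN·m.

M_n ≈ 1690 kN·m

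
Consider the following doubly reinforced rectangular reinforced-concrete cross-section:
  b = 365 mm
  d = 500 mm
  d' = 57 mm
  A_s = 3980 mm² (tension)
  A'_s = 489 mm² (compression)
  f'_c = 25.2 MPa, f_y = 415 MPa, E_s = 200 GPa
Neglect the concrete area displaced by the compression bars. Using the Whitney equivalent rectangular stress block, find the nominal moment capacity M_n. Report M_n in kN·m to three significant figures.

Assume both tension and compression steel yield.
Net tension couple steel: A_s − A'_s = 3491 mm².
a = (A_s − A'_s) f_y / (0.85 f'_c b) = 1448765/(0.85 × 25.2 × 365) = 185.30 mm.
c = a/β₁ = 185.30/0.85 = 218.00 mm; ε'_s = 0.003(c − d')/c = 0.0022 ≥ f_y/E_s = 0.0021, so compression steel does yield.
M_n = (A_s − A'_s) f_y (d − a/2) + A'_s f_y (d − d') = [1448765 × (500 − 92.65) + 202935 × (500 − 57)] × 10⁻⁶ = 590.15 + 89.90 = 680.05 kN·m.

M_n ≈ 680 kN·m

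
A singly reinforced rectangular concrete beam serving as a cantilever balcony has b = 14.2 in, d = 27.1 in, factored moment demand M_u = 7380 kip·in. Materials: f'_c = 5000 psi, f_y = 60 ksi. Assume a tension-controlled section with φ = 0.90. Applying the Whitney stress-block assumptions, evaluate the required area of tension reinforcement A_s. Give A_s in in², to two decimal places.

A_s ≈ 5.62 in²

M_n = M_u/φ = 7380/0.90 = 8200 kip·in.
From M_n = 0.85 f'_c a b (d − a/2):
a = d − √(d² − 2M_n/(0.85 f'_c b)) = 27.1 − √(27.1² − 2 × 8200/(0.85 × 5 × 14.2)) = 5.590 in.
A_s = 0.85 f'_c a b / f_y = 0.85 × 5 × 5.590 × 14.2 / 60 = 5.623 in².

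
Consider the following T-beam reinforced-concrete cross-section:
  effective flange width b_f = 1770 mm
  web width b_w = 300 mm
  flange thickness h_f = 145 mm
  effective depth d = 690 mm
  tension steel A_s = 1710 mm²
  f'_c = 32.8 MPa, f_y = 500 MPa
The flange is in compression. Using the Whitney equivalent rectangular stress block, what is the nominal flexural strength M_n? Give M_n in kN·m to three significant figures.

Tension: T = A_s f_y = 1710 × 500 = 855000 N.
Try a within the flange: a = T/(0.85 f'_c b_f) = 855000/(0.85 × 32.8 × 1770) = 17.33 mm.
Since a = 17.33 ≤ h_f = 145 mm, the stress block lies entirely in the flange; analyse as a rectangular beam of width b_f.
M_n = T(d − a/2) = 855000 × (690 − 8.665) = 582.54 × 10⁶ N·mm.
M_n = 582.54 kN·m.

M_n ≈ 583 kN·m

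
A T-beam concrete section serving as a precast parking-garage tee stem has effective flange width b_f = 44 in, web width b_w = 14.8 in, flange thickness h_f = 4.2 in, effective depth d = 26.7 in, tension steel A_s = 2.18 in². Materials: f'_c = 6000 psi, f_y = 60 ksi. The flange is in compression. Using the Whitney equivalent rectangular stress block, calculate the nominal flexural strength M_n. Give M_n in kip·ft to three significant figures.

M_n ≈ 288 kip·ft

Tension: T = A_s f_y = 2.18 × 60 = 130.8 kips.
Try a within the flange: a = T/(0.85 f'_c b_f) = 130.8/(0.85 × 6 × 44) = 0.583 in.
Since a = 0.583 ≤ h_f = 4.2 in, the stress block lies entirely in the flange; analyse as a rectangular beam of width b_f.
M_n = T(d − a/2) = 130.8 × (26.7 − 0.2915) = 3454.2 kip·in.
M_n = 3454.2/12 = 287.85 kip·ft.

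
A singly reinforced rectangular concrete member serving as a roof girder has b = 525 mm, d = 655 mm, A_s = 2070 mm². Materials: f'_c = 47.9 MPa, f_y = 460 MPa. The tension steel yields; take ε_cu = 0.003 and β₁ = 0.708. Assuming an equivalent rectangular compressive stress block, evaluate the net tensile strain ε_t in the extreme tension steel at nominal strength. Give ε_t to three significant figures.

a = A_s f_y/(0.85 f'_c b) = 44.55 mm.
β₁ = 0.708, so c = a/β₁ = 44.55/0.708 = 62.92 mm.
From the linear strain diagram with ε_cu = 0.003: ε_t = 0.003 (d − c)/c = 0.003 × (655 − 62.92)/62.92 = 0.0282.
Since ε_t ≥ 0.005, the section is tension-controlled.

ε_t ≈ 0.0282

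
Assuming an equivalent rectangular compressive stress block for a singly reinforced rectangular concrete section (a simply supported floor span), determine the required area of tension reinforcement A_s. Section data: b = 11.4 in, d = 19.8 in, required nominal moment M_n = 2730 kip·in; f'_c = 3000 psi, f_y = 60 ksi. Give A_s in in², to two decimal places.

From M_n = 0.85 f'_c a b (d − a/2):
a = d − √(d² − 2M_n/(0.85 f'_c b)) = 19.8 − √(19.8² − 2 × 2730/(0.85 × 3 × 11.4)) = 5.510 in.
A_s = 0.85 f'_c a b / f_y = 0.85 × 3 × 5.510 × 11.4 / 60 = 2.670 in².

A_s ≈ 2.67 in²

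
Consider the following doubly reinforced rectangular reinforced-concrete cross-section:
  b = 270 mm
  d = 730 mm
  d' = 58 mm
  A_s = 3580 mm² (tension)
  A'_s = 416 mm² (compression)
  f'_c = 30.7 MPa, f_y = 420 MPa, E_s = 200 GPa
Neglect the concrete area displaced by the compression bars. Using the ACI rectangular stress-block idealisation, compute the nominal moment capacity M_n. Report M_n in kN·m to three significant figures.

Assume both tension and compression steel yield.
Net tension couple steel: A_s − A'_s = 3164 mm².
a = (A_s − A'_s) f_y / (0.85 f'_c b) = 1328880/(0.85 × 30.7 × 270) = 188.61 mm.
c = a/β₁ = 188.61/0.831 = 226.97 mm; ε'_s = 0.003(c − d')/c = 0.0022 ≥ f_y/E_s = 0.0021, so compression steel does yield.
M_n = (A_s − A'_s) f_y (d − a/2) + A'_s f_y (d − d') = [1328880 × (730 − 94.305) + 174720 × (730 − 58)] × 10⁻⁶ = 844.76 + 117.41 = 962.17 kN·m.

M_n ≈ 962 kN·m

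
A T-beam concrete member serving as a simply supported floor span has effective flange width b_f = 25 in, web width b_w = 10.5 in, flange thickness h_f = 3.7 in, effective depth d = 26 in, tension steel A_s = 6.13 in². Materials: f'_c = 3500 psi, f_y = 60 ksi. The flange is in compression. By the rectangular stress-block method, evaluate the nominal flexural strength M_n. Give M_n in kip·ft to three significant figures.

Tension: T = A_s f_y = 6.13 × 60 = 367.8 kips.
Try a within the flange: a = T/(0.85 f'_c b_f) = 367.8/(0.85 × 3.5 × 25) = 4.945 in.
a = 4.945 > h_f = 3.7 in: the block extends into the web. Split into flange-overhang and web parts.
C_f = 0.85 f'_c (b_f − b_w) h_f = 0.85 × 3.5 × (25 − 10.5) × 3.7 = 159.6 kips.
Remaining web compression depth: a_w = (T − C_f)/(0.85 f'_c b_w) = (367.8 − 159.6)/(0.85 × 3.5 × 10.5) = 6.665 in.
M_n = C_f(d − h_f/2) + (T − C_f)(d − a_w/2) = 159.6 × (26 − 1.85) + 208.2 × (26 − 3.3325) = 3854.3 + 4719.4 = 8573.7 kip·in.
M_n = 8573.7/12 = 714.48 kip·ft.

M_n ≈ 714 kip·ft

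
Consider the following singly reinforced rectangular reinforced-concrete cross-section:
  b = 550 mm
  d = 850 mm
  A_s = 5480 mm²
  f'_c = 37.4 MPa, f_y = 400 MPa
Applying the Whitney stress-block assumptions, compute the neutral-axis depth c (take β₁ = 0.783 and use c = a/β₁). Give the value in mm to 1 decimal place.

T = A_s f_y = 5480 × 400 = 2192000 N = 2192 kN.
Setting C = 0.85 f'_c a b equal to T: a = 2192000/(0.85 × 37.4 × 550) = 125.368 mm.
With β₁ = 0.783, c = a/β₁ = 125.368/0.783 = 160.1 mm.

c ≈ 160.1 mm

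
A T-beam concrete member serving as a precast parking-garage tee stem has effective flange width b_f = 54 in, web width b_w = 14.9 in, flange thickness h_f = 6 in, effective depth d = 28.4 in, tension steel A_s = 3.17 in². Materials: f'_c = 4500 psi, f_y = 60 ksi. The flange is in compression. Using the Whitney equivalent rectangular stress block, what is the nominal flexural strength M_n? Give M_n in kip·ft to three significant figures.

Tension: T = A_s f_y = 3.17 × 60 = 190.2 kips.
Try a within the flange: a = T/(0.85 f'_c b_f) = 190.2/(0.85 × 4.5 × 54) = 0.921 in.
Since a = 0.921 ≤ h_f = 6 in, the stress block lies entirely in the flange; analyse as a rectangular beam of width b_f.
M_n = T(d − a/2) = 190.2 × (28.4 − 0.4605) = 5314.1 kip·in.
M_n = 5314.1/12 = 442.84 kip·ft.

M_n ≈ 443 kip·ft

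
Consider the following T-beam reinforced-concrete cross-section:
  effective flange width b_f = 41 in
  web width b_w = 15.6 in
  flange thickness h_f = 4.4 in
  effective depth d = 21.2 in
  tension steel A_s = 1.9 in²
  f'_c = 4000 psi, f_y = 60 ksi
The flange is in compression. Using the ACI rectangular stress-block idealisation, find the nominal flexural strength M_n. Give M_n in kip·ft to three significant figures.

Tension: T = A_s f_y = 1.9 × 60 = 114 kips.
Try a within the flange: a = T/(0.85 f'_c b_f) = 114/(0.85 × 4 × 41) = 0.818 in.
Since a = 0.818 ≤ h_f = 4.4 in, the stress block lies entirely in the flange; analyse as a rectangular beam of width b_f.
M_n = T(d − a/2) = 114 × (21.2 − 0.409) = 2370.2 kip·in.
M_n = 2370.2/12 = 197.52 kip·ft.

M_n ≈ 198 kip·ft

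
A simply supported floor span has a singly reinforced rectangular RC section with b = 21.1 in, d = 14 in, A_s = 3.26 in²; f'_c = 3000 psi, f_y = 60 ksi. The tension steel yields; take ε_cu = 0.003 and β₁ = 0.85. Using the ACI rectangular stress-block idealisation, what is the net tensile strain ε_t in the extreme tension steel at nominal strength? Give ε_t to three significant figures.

ε_t ≈ 0.00682

a = A_s f_y/(0.85 f'_c b) = 3.635 in.
β₁ = 0.85, so c = a/β₁ = 3.635/0.85 = 4.276 in.
From the linear strain diagram with ε_cu = 0.003: ε_t = 0.003 (d − c)/c = 0.003 × (14 − 4.276)/4.276 = 0.00682.
Since ε_t ≥ 0.005, the section is tension-controlled.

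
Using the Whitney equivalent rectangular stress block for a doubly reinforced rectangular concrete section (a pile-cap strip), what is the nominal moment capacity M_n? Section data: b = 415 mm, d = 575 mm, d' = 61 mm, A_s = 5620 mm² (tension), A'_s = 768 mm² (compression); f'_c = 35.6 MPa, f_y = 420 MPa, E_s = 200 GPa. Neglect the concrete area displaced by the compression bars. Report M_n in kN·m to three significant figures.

Assume both tension and compression steel yield.
Net tension couple steel: A_s − A'_s = 4852 mm².
a = (A_s − A'_s) f_y / (0.85 f'_c b) = 2037840/(0.85 × 35.6 × 415) = 162.28 mm.
c = a/β₁ = 162.28/0.796 = 203.87 mm; ε'_s = 0.003(c − d')/c = 0.0021 ≥ f_y/E_s = 0.0021, so compression steel does yield.
M_n = (A_s − A'_s) f_y (d − a/2) + A'_s f_y (d − d') = [2037840 × (575 − 81.14) + 322560 × (575 − 61)] × 10⁻⁶ = 1006.41 + 165.80 = 1172.21 kN·m.

M_n ≈ 1170 kN·m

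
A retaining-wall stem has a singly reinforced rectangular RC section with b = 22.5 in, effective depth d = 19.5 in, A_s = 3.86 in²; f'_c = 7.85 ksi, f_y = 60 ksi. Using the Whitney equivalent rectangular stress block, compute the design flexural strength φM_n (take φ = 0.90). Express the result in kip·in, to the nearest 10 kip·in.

φM_n ≈ 3900 kip·in

T = A_s f_y = 3.86 × 60 = 231.6 kips.
a = T/(0.85 f'_c b) = 231.6/(0.85 × 7.85 × 22.5) = 1.543 in.
M_n = T(d − a/2) = 231.6 × (19.5 − 0.7715) = 4337.5 kip·in.
φM_n = 0.90 × 4337.5 = 3903.8 kip·in.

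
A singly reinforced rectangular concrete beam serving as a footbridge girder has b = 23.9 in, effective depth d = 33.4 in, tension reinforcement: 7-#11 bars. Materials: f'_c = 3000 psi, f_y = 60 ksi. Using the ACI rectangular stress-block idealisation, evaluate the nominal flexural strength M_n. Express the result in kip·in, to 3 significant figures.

A_s = 7 × 1.56 = 10.92 in².
T = A_s f_y = 10.92 × 60 = 655.2 kips.
a = T/(0.85 f'_c b) = 655.2/(0.85 × 3 × 23.9) = 10.751 in.
M_n = T(d − a/2) = 655.2 × (33.4 − 5.3755) = 18361.7 kip·in.

M_n ≈ 18400 kip·in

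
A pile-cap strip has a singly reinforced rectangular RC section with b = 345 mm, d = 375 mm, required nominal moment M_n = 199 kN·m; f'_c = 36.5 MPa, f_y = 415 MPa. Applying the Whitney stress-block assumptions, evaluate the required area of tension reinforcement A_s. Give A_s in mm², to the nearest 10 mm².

With M_n = 0.85 f'_c a b (d − a/2), solve the quadratic for a:
a = d − √(d² − 2M_n/(0.85 f'_c b)) = 375 − √(375² − 2 × 199×10⁶/(0.85 × 36.5 × 345)) = 53.38 mm.
A_s = 0.85 f'_c a b / f_y = 0.85 × 36.5 × 53.38 × 345 / 415 = 1376.8 mm².

A_s ≈ 1380 mm²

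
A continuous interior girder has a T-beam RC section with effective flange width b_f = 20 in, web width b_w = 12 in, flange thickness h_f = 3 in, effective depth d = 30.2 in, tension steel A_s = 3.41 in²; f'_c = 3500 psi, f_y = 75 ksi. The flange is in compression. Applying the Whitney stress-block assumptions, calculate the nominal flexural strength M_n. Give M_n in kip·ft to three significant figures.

Tension: T = A_s f_y = 3.41 × 75 = 255.75 kips.
Try a within the flange: a = T/(0.85 f'_c b_f) = 255.75/(0.85 × 3.5 × 20) = 4.298 in.
a = 4.298 > h_f = 3 in: the block extends into the web. Split into flange-overhang and web parts.
C_f = 0.85 f'_c (b_f − b_w) h_f = 0.85 × 3.5 × (20 − 12) × 3 = 71.4 kips.
Remaining web compression depth: a_w = (T − C_f)/(0.85 f'_c b_w) = (255.75 − 71.4)/(0.85 × 3.5 × 12) = 5.164 in.
M_n = C_f(d − h_f/2) + (T − C_f)(d − a_w/2) = 71.4 × (30.2 − 1.5) + 184.35 × (30.2 − 2.582) = 2049.2 + 5091.4 = 7140.6 kip·in.
M_n = 7140.6/12 = 595.05 kip·ft.

M_n ≈ 595 kip·ft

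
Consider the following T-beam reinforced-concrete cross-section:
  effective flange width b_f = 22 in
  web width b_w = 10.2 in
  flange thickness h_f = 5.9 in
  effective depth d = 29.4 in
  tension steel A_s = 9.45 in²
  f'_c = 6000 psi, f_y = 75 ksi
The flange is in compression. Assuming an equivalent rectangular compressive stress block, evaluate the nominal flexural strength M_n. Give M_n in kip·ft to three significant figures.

Tension: T = A_s f_y = 9.45 × 75 = 708.75 kips.
Try a within the flange: a = T/(0.85 f'_c b_f) = 708.75/(0.85 × 6 × 22) = 6.317 in.
a = 6.317 > h_f = 5.9 in: the block extends into the web. Split into flange-overhang and web parts.
C_f = 0.85 f'_c (b_f − b_w) h_f = 0.85 × 6 × (22 − 10.2) × 5.9 = 355.1 kips.
Remaining web compression depth: a_w = (T − C_f)/(0.85 f'_c b_w) = (708.75 − 355.1)/(0.85 × 6 × 10.2) = 6.798 in.
M_n = C_f(d − h_f/2) + (T − C_f)(d − a_w/2) = 355.1 × (29.4 − 2.95) + 353.65 × (29.4 − 3.399) = 9392.4 + 9195.3 = 18587.7 kip·in.
M_n = 18587.7/12 = 1548.98 kip·ft.

M_n ≈ 1550 kip·ft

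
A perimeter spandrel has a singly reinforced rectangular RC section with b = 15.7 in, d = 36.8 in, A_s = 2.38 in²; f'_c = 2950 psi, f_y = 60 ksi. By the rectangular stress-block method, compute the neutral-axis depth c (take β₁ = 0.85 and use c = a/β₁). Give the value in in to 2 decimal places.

c ≈ 4.27 in

T = A_s f_y = 2.38 × 60 = 142.8 kips.
a = T/(0.85 f'_c b) = 142.8/(0.85 × 2.95 × 15.7) = 3.6273 in.
With β₁ = 0.85, c = a/β₁ = 3.6273/0.85 = 4.27 in.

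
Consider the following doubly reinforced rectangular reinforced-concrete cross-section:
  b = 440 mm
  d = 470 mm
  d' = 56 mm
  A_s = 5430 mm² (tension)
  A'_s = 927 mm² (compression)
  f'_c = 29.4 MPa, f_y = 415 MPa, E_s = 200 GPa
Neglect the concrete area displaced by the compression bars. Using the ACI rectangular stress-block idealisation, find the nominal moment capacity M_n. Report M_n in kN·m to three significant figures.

Assume both tension and compression steel yield.
Net tension couple steel: A_s − A'_s = 4503 mm².
a = (A_s − A'_s) f_y / (0.85 f'_c b) = 1868745/(0.85 × 29.4 × 440) = 169.95 mm.
c = a/β₁ = 169.95/0.84 = 202.32 mm; ε'_s = 0.003(c − d')/c = 0.0022 ≥ f_y/E_s = 0.0021, so compression steel does yield.
M_n = (A_s − A'_s) f_y (d − a/2) + A'_s f_y (d − d') = [1868745 × (470 − 84.975) + 384705 × (470 − 56)] × 10⁻⁶ = 719.51 + 159.27 = 878.78 kN·m.

M_n ≈ 879 kN·m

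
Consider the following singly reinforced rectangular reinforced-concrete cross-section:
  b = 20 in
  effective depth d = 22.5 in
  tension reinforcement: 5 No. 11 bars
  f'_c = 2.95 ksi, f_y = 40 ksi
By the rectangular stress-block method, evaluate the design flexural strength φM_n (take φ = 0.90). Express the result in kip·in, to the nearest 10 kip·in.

φM_n ≈ 5440 kip·in

A_s = 5 × 1.56 = 7.8 in².
T = A_s f_y = 7.8 × 40 = 312 kips.
a = T/(0.85 f'_c b) = 312/(0.85 × 2.95 × 20) = 6.221 in.
M_n = T(d − a/2) = 312 × (22.5 − 3.1105) = 6049.5 kip·in.
φM_n = 0.90 × 6049.5 = 5444.6 kip·in.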